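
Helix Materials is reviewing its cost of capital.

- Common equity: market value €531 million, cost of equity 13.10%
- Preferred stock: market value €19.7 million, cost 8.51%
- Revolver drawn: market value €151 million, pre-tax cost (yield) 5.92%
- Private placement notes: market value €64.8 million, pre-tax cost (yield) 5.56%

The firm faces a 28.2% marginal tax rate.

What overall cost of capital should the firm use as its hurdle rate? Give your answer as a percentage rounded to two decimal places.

10.47%

Total capital V = 531 + 19.7 + 151 + 64.8 = 766.5.
Equity: weight = 531/766.5 = 0.6928; cost = 13.1%.
Preferred: weight = 19.7/766.5 = 0.0257; cost = 8.51%.
Revolver drawn: weight = 151/766.5 = 0.1970; after-tax cost = 5.92% × (1 − 28.2%) = 4.2506%.
Private placement notes: weight = 64.8/766.5 = 0.0845; after-tax cost = 5.56% × (1 − 28.2%) = 3.9921%.
WACC = 0.6928 × 13.1000% + 0.0257 × 8.5100% + 0.1970 × 4.2506% + 0.0845 × 3.9921% = 10.4687%.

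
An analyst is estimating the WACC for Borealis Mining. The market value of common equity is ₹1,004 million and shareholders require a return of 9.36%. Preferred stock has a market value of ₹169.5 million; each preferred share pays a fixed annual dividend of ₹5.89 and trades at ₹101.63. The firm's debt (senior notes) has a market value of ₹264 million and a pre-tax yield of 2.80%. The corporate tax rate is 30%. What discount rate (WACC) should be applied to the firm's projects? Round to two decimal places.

7.58%

Cost of preferred: Rp = 5.89 / 101.63 = 5.7955%.
Total capital V = 1004 + 169.5 + 264 = 1437.5.
Equity: weight = 1004/1437.5 = 0.6984; cost = 9.36%.
Preferred: weight = 169.5/1437.5 = 0.1179; cost = 5.7955%.
Senior notes: weight = 264/1437.5 = 0.1837; after-tax cost = 2.8% × (1 − 30%) = 1.9600%.
WACC = 0.6984 × 9.3600% + 0.1179 × 5.7955% + 0.1837 × 1.9600% = 7.5807%.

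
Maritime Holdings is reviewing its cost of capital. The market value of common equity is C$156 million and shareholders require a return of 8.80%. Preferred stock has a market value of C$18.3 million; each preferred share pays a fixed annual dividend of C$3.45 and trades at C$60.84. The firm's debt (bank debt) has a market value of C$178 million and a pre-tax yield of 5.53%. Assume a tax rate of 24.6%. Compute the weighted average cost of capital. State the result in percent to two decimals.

6.30%

Cost of preferred: Rp = 3.45 / 60.84 = 5.6706%.
Total capital V = 156 + 18.3 + 178 = 352.3.
Equity: weight = 156/352.3 = 0.4428; cost = 8.8%.
Preferred: weight = 18.3/352.3 = 0.0519; cost = 5.6706%.
Bank debt: weight = 178/352.3 = 0.5053; after-tax cost = 5.53% × (1 − 24.6%) = 4.1696%.
WACC = 0.4428 × 8.8000% + 0.0519 × 5.6706% + 0.5053 × 4.1696% = 6.2979%.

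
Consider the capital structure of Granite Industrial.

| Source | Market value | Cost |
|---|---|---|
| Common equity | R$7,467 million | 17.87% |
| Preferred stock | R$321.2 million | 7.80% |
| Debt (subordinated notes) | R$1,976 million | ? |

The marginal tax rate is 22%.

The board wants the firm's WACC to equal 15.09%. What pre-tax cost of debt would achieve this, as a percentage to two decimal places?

Total capital V = 7467 + 321.2 + 1976 = 9764.2.
Equity weight = 7467/9764.2 = 0.7647.
Preferred weight = 321.2/9764.2 = 0.0329.
Subordinated notes weight = 1976/9764.2 = 0.2024.
Equity contribution = 0.7647 × 17.87% = 13.6658%.
Preferred contribution = 0.0329 × 7.8% = 0.2566%.
Remaining for debt = 15.09% − 13.9224% = 1.1676%.
Rd × (1 − 22%) × 0.2024 = 1.1676%  ⇒  Rd = 7.3972%.

7.40%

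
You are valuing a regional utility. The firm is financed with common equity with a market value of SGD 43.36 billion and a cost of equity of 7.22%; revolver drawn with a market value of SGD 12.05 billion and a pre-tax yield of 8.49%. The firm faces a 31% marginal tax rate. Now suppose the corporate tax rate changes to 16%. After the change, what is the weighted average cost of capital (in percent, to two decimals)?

7.20%

After the change:
Total capital V = 43.36 + 12.05 = 55.41.
Equity: weight = 43.36/55.41 = 0.7825; cost = 7.22%.
Revolver drawn: weight = 12.05/55.41 = 0.2175; after-tax cost = 8.49% × (1 − 16%) = 7.1316%.
WACC = 0.7825 × 7.2200% + 0.2175 × 7.1316% = 7.2008%.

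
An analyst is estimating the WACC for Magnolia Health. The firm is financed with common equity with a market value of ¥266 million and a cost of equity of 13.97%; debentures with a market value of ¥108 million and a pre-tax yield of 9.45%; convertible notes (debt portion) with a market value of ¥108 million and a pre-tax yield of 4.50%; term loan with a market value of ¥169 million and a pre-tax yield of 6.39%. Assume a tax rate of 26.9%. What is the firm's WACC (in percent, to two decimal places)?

8.61%

Total capital V = 266 + 108 + 108 + 169 = 651.
Equity: weight = 266/651 = 0.4086; cost = 13.97%.
Debentures: weight = 108/651 = 0.1659; after-tax cost = 9.45% × (1 − 26.9%) = 6.9080%.
Convertible notes (debt portion): weight = 108/651 = 0.1659; after-tax cost = 4.5% × (1 − 26.9%) = 3.2895%.
Term loan: weight = 169/651 = 0.2596; after-tax cost = 6.39% × (1 − 26.9%) = 4.6711%.
WACC = 0.4086 × 13.9700% + 0.1659 × 6.9080% + 0.1659 × 3.2895% + 0.2596 × 4.6711% = 8.6125%.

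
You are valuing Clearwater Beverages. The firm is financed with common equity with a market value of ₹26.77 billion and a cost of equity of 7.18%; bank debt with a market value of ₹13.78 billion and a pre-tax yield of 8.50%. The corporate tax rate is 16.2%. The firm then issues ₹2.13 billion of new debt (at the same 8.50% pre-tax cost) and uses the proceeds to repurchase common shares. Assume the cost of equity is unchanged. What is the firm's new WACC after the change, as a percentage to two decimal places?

After the change:
Total capital V = 24.64 + 15.91 = 40.55.
Equity: weight = 24.64/40.55 = 0.6076; cost = 7.18%.
Bank debt: weight = 15.91/40.55 = 0.3924; after-tax cost = 8.5% × (1 − 16.2%) = 7.1230%.
WACC = 0.6076 × 7.1800% + 0.3924 × 7.1230% = 7.1576%.

7.16%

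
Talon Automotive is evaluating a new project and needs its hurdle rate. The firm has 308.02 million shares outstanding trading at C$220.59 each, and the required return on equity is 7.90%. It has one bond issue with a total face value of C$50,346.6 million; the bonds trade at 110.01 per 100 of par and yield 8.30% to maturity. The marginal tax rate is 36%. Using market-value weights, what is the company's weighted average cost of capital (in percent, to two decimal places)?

6.74%

Market value of equity E = 220.59 × 308.02m = 67946.1318m. Market value of debt D = 50346.6m × 110.01/100 = 55386.29466m.
Total capital V = 67946.1318 + 55386.29466 = 123332.42646.
Equity: weight = 67946.1318/123332.42646 = 0.5509; cost = 7.9%.
Bonds outstanding: weight = 55386.29466/123332.42646 = 0.4491; after-tax cost = 8.3% × (1 − 36%) = 5.3120%.
WACC = 0.5509 × 7.9000% + 0.4491 × 5.3120% = 6.7378%.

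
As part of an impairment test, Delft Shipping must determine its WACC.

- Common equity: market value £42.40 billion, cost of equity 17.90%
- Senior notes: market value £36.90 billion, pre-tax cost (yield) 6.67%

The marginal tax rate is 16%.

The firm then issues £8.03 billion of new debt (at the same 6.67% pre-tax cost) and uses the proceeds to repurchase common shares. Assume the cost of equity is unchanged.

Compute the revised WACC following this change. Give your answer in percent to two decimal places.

After the change:
Total capital V = 34.37 + 44.93 = 79.3.
Equity: weight = 34.37/79.3 = 0.4334; cost = 17.9%.
Senior notes: weight = 44.93/79.3 = 0.5666; after-tax cost = 6.67% × (1 − 16%) = 5.6028%.
WACC = 0.4334 × 17.9000% + 0.5666 × 5.6028% = 10.9326%.

10.93%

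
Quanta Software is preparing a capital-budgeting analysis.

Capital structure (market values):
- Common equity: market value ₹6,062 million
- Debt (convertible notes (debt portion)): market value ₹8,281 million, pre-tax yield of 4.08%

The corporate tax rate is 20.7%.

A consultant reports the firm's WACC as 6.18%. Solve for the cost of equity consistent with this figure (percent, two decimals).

Total capital V = 6062 + 8281 = 14343.
Equity weight = 6062/14343 = 0.4226.
Convertible notes (debt portion) weight = 8281/14343 = 0.5774.
Debt contribution = 0.5774 × 4.08% × (1 − 20.7%) = 1.8680%.
Required equity contribution = 6.18% − 1.8680% = 4.3120%.
Re = 4.3120% / 0.4226 = 10.2024%.

10.20%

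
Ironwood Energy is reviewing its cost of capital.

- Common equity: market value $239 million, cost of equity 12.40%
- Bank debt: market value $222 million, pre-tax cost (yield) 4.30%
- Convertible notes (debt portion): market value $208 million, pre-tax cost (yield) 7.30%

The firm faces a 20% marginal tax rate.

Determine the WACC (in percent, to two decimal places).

7.39%

Total capital V = 239 + 222 + 208 = 669.
Equity: weight = 239/669 = 0.3572; cost = 12.4%.
Bank debt: weight = 222/669 = 0.3318; after-tax cost = 4.3% × (1 − 20%) = 3.4400%.
Convertible notes (debt portion): weight = 208/669 = 0.3109; after-tax cost = 7.3% × (1 − 20%) = 5.8400%.
WACC = 0.3572 × 12.4000% + 0.3318 × 3.4400% + 0.3109 × 5.8400% = 7.3871%.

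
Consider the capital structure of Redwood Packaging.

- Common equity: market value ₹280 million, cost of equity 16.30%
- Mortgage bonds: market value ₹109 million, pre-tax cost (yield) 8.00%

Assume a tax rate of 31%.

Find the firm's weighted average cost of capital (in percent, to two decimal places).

Total capital V = 280 + 109 = 389.
Equity: weight = 280/389 = 0.7198; cost = 16.3%.
Mortgage bonds: weight = 109/389 = 0.2802; after-tax cost = 8% × (1 − 31%) = 5.5200%.
WACC = 0.7198 × 16.3000% + 0.2802 × 5.5200% = 13.2794%.

13.28%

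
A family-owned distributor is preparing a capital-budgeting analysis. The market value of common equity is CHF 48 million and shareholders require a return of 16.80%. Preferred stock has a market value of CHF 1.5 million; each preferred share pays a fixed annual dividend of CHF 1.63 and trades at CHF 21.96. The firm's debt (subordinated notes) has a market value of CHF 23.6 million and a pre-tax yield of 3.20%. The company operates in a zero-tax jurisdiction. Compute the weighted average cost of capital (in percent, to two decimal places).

12.22%

Cost of preferred: Rp = 1.63 / 21.96 = 7.4226%.
Total capital V = 48 + 1.5 + 23.6 = 73.1.
Equity: weight = 48/73.1 = 0.6566; cost = 16.8%.
Preferred: weight = 1.5/73.1 = 0.0205; cost = 7.4226%.
Subordinated notes: weight = 23.6/73.1 = 0.3228; after-tax cost = 3.2% × (1 − 0%) = 3.2000%.
WACC = 0.6566 × 16.8000% + 0.0205 × 7.4226% + 0.3228 × 3.2000% = 12.2169%.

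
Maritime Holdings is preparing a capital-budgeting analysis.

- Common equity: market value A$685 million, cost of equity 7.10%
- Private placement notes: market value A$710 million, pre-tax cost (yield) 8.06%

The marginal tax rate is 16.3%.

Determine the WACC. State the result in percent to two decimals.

Total capital V = 685 + 710 = 1395.
Equity: weight = 685/1395 = 0.4910; cost = 7.1%.
Private placement notes: weight = 710/1395 = 0.5090; after-tax cost = 8.06% × (1 − 16.3%) = 6.7462%.
WACC = 0.4910 × 7.1000% + 0.5090 × 6.7462% = 6.9199%.

6.92%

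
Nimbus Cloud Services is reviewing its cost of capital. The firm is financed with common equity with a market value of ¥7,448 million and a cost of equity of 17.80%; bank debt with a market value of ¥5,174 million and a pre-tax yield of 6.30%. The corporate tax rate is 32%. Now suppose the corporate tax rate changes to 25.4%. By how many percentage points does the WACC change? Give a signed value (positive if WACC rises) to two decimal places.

+0.17 pp

Current WACC:
Total capital V = 7448 + 5174 = 12622.
Equity: weight = 7448/12622 = 0.5901; cost = 17.8%.
Bank debt: weight = 5174/12622 = 0.4099; after-tax cost = 6.3% × (1 − 32%) = 4.2840%.
WACC = 0.5901 × 17.8000% + 0.4099 × 4.2840% = 12.2595%.
After the change:
Total capital V = 7448 + 5174 = 12622.
Equity: weight = 7448/12622 = 0.5901; cost = 17.8%.
Bank debt: weight = 5174/12622 = 0.4099; after-tax cost = 6.3% × (1 − 25.4%) = 4.6998%.
WACC = 0.5901 × 17.8000% + 0.4099 × 4.6998% = 12.4300%.
Change in WACC = 12.4300% − 12.2595% = 0.1704 pp.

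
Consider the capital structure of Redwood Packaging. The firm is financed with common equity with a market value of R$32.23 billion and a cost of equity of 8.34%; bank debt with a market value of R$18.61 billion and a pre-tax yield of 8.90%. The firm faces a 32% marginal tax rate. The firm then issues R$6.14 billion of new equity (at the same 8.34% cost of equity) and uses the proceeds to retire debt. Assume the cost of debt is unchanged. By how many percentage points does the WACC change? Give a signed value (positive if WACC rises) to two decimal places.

Current WACC:
Total capital V = 32.23 + 18.61 = 50.84.
Equity: weight = 32.23/50.84 = 0.6339; cost = 8.34%.
Bank debt: weight = 18.61/50.84 = 0.3661; after-tax cost = 8.9% × (1 − 32%) = 6.0520%.
WACC = 0.6339 × 8.3400% + 0.3661 × 6.0520% = 7.5025%.
After the change:
Total capital V = 38.37 + 12.47 = 50.84.
Equity: weight = 38.37/50.84 = 0.7547; cost = 8.34%.
Bank debt: weight = 12.47/50.84 = 0.2453; after-tax cost = 8.9% × (1 − 32%) = 6.0520%.
WACC = 0.7547 × 8.3400% + 0.2453 × 6.0520% = 7.7788%.
Change in WACC = 7.7788% − 7.5025% = 0.2763 pp.

+0.28 pp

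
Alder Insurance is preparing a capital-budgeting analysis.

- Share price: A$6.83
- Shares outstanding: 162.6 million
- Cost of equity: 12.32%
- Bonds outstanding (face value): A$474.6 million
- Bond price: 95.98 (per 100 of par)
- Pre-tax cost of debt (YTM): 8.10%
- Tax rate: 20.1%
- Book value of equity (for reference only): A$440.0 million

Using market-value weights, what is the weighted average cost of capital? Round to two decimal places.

Market value of equity E = 6.83 × 162.6m = 1110.558m. Market value of debt D = 474.6m × 95.98/100 = 455.52108m.
Total capital V = 1110.558 + 455.52108 = 1566.07908.
Equity: weight = 1110.558/1566.07908 = 0.7091; cost = 12.32%.
Bonds outstanding: weight = 455.52108/1566.07908 = 0.2909; after-tax cost = 8.1% × (1 − 20.1%) = 6.4719%.
WACC = 0.7091 × 12.3200% + 0.2909 × 6.4719% = 10.6190%.

10.62%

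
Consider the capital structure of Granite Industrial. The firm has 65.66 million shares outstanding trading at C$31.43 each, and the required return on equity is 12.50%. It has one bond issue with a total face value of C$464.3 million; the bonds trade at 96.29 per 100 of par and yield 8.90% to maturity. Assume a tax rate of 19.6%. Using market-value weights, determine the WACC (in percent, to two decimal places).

Market value of equity E = 31.43 × 65.66m = 2063.6938m. Market value of debt D = 464.3m × 96.29/100 = 447.07447m.
Total capital V = 2063.6938 + 447.07447 = 2510.76827.
Equity: weight = 2063.6938/2510.76827 = 0.8219; cost = 12.5%.
Bonds outstanding: weight = 447.07447/2510.76827 = 0.1781; after-tax cost = 8.9% × (1 − 19.6%) = 7.1556%.
WACC = 0.8219 × 12.5000% + 0.1781 × 7.1556% = 11.5484%.

11.55%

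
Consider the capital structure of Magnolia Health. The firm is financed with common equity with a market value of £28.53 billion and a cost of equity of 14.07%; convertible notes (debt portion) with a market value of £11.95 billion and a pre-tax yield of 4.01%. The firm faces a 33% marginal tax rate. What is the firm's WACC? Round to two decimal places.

10.71%

Total capital V = 28.53 + 11.95 = 40.48.
Equity: weight = 28.53/40.48 = 0.7048; cost = 14.07%.
Convertible notes (debt portion): weight = 11.95/40.48 = 0.2952; after-tax cost = 4.01% × (1 − 33%) = 2.6867%.
WACC = 0.7048 × 14.0700% + 0.2952 × 2.6867% = 10.7096%.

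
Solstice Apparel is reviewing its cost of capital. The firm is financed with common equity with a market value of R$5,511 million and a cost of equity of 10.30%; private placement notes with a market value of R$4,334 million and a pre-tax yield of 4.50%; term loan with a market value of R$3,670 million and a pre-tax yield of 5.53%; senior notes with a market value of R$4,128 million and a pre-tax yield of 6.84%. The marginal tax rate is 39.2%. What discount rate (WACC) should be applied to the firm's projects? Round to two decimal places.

Total capital V = 5511 + 4334 + 3670 + 4128 = 17643.
Equity: weight = 5511/17643 = 0.3124; cost = 10.3%.
Private placement notes: weight = 4334/17643 = 0.2456; after-tax cost = 4.5% × (1 − 39.2%) = 2.7360%.
Term loan: weight = 3670/17643 = 0.2080; after-tax cost = 5.53% × (1 − 39.2%) = 3.3622%.
Senior notes: weight = 4128/17643 = 0.2340; after-tax cost = 6.84% × (1 − 39.2%) = 4.1587%.
WACC = 0.3124 × 10.3000% + 0.2456 × 2.7360% + 0.2080 × 3.3622% + 0.2340 × 4.1587% = 5.5619%.

5.56%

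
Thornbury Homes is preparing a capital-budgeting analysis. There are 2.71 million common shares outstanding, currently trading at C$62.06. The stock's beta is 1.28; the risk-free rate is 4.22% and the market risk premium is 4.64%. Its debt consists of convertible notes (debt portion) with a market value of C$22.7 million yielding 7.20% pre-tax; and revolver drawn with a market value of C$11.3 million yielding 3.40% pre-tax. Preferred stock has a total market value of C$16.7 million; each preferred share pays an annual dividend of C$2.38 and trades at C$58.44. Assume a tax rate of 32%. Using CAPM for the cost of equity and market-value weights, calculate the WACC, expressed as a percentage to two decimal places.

8.74%

Cost of equity via CAPM: Re = 4.22% + 1.28 × 4.64% = 10.1592%.
Cost of preferred: Rp = 2.38 / 58.44 = 4.0726%.
Market value of equity E = 62.06 × 2.71m = 168.1826m.
Total capital V = 168.1826 + 16.7 + 22.7 + 11.3 = 218.8826.
Equity: weight = 168.1826/218.8826 = 0.7684; cost = 10.1592%.
Preferred: weight = 16.7/218.8826 = 0.0763; cost = 4.0726%.
Convertible notes (debt portion): weight = 22.7/218.8826 = 0.1037; after-tax cost = 7.2% × (1 − 32%) = 4.8960%.
Revolver drawn: weight = 11.3/218.8826 = 0.0516; after-tax cost = 3.4% × (1 − 32%) = 2.3120%.
WACC = 0.7684 × 10.1592% + 0.0763 × 4.0726% + 0.1037 × 4.8960% + 0.0516 × 2.3120% = 8.7439%.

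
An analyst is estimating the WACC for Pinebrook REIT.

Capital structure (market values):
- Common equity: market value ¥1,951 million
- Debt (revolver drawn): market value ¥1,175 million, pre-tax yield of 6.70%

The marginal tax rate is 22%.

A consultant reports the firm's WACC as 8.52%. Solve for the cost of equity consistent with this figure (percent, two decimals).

10.50%

Total capital V = 1951 + 1175 = 3126.
Equity weight = 1951/3126 = 0.6241.
Revolver drawn weight = 1175/3126 = 0.3759.
Debt contribution = 0.3759 × 6.7% × (1 − 22%) = 1.9643%.
Required equity contribution = 8.52% − 1.9643% = 6.5557%.
Re = 6.5557% / 0.6241 = 10.5038%.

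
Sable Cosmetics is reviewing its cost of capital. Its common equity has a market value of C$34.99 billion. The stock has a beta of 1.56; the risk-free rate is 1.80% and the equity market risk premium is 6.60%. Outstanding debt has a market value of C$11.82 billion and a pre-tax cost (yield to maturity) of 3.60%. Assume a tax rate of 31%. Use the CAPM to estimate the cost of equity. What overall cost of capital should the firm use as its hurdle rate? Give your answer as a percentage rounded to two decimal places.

9.67%

Cost of equity via CAPM: Re = 1.8% + 1.56 × 6.6% = 12.0960%.
Total capital V = 34.99 + 11.82 = 46.81.
Equity: weight = 34.99/46.81 = 0.7475; cost = 12.096%.
Debt: weight = 11.82/46.81 = 0.2525; after-tax cost = 3.6% × (1 − 31%) = 2.4840%.
WACC = 0.7475 × 12.0960% + 0.2525 × 2.4840% = 9.6689%.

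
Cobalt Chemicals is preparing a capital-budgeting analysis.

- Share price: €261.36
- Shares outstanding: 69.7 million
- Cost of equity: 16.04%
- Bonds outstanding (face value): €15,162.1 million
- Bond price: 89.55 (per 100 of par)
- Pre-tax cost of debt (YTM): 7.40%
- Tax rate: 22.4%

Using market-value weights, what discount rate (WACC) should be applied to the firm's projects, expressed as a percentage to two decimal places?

11.64%

Market value of equity E = 261.36 × 69.7m = 18216.792m. Market value of debt D = 15162.1m × 89.55/100 = 13577.66055m.
Total capital V = 18216.792 + 13577.66055 = 31794.45255.
Equity: weight = 18216.792/31794.45255 = 0.5730; cost = 16.04%.
Bonds outstanding: weight = 13577.66055/31794.45255 = 0.4270; after-tax cost = 7.4% × (1 − 22.4%) = 5.7424%.
WACC = 0.5730 × 16.0400% + 0.4270 × 5.7424% = 11.6425%.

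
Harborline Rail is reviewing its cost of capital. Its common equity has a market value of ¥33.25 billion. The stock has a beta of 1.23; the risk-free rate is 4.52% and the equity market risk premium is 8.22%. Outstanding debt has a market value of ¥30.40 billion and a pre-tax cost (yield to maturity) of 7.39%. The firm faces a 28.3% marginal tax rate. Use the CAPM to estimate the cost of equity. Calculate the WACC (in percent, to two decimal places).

10.17%

Cost of equity via CAPM: Re = 4.52% + 1.23 × 8.22% = 14.6306%.
Total capital V = 33.25 + 30.4 = 63.65.
Equity: weight = 33.25/63.65 = 0.5224; cost = 14.6306%.
Debt: weight = 30.4/63.65 = 0.4776; after-tax cost = 7.39% × (1 − 28.3%) = 5.2986%.
WACC = 0.5224 × 14.6306% + 0.4776 × 5.2986% = 10.1735%.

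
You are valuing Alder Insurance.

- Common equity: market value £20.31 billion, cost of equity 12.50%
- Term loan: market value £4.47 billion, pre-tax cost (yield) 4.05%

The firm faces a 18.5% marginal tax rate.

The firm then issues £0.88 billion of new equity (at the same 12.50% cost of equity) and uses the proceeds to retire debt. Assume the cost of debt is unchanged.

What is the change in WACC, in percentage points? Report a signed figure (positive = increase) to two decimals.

+0.33 pp

Current WACC:
Total capital V = 20.31 + 4.47 = 24.78.
Equity: weight = 20.31/24.78 = 0.8196; cost = 12.5%.
Term loan: weight = 4.47/24.78 = 0.1804; after-tax cost = 4.05% × (1 − 18.5%) = 3.3007%.
WACC = 0.8196 × 12.5000% + 0.1804 × 3.3007% = 10.8406%.
After the change:
Total capital V = 21.19 + 3.59 = 24.78.
Equity: weight = 21.19/24.78 = 0.8551; cost = 12.5%.
Term loan: weight = 3.59/24.78 = 0.1449; after-tax cost = 4.05% × (1 − 18.5%) = 3.3007%.
WACC = 0.8551 × 12.5000% + 0.1449 × 3.3007% = 11.1673%.
Change in WACC = 11.1673% − 10.8406% = 0.3267 pp.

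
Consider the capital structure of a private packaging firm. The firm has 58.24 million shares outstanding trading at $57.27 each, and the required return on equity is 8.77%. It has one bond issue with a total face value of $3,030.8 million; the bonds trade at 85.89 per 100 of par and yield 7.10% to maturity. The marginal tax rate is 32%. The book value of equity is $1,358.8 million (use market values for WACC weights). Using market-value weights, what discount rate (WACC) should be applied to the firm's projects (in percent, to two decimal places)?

Market value of equity E = 57.27 × 58.24m = 3335.4048m. Market value of debt D = 3030.8m × 85.89/100 = 2603.15412m.
Total capital V = 3335.4048 + 2603.15412 = 5938.55892.
Equity: weight = 3335.4048/5938.55892 = 0.5617; cost = 8.77%.
Bonds outstanding: weight = 2603.15412/5938.55892 = 0.4383; after-tax cost = 7.1% × (1 − 32%) = 4.8280%.
WACC = 0.5617 × 8.7700% + 0.4383 × 4.8280% = 7.0420%.

7.04%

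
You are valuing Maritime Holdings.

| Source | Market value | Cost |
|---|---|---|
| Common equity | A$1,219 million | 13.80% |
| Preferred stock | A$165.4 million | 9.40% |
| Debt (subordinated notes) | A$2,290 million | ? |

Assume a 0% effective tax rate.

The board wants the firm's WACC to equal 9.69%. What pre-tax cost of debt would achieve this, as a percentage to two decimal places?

7.52%

Total capital V = 1219 + 165.4 + 2290 = 3674.4.
Equity weight = 1219/3674.4 = 0.3318.
Preferred weight = 165.4/3674.4 = 0.0450.
Subordinated notes weight = 2290/3674.4 = 0.6232.
Equity contribution = 0.3318 × 13.8% = 4.5782%.
Preferred contribution = 0.0450 × 9.4% = 0.4231%.
Remaining for debt = 9.69% − 5.0013% = 4.6887%.
Rd × (1 − 0%) × 0.6232 = 4.6887%  ⇒  Rd = 7.5231%.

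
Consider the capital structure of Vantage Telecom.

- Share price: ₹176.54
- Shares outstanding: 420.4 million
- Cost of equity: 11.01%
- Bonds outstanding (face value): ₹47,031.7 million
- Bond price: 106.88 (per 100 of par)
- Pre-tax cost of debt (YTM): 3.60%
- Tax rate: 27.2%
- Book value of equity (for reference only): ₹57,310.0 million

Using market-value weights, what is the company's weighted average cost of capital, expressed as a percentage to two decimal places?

Market value of equity E = 176.54 × 420.4m = 74217.416m. Market value of debt D = 47031.7m × 106.88/100 = 50267.48096m.
Total capital V = 74217.416 + 50267.48096 = 124484.89696.
Equity: weight = 74217.416/124484.89696 = 0.5962; cost = 11.01%.
Bonds outstanding: weight = 50267.48096/124484.89696 = 0.4038; after-tax cost = 3.6% × (1 − 27.2%) = 2.6208%.
WACC = 0.5962 × 11.0100% + 0.4038 × 2.6208% = 7.6224%.

7.62%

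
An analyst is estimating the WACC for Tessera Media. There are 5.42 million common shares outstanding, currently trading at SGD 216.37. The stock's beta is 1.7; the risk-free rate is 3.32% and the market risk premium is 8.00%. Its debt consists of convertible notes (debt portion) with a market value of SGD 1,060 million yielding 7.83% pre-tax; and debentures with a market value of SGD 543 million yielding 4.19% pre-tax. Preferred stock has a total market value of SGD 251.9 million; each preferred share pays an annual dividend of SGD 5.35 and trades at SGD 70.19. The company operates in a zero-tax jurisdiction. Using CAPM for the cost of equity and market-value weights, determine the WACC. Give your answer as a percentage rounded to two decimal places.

Cost of equity via CAPM: Re = 3.32% + 1.7 × 8.0% = 16.9200%.
Cost of preferred: Rp = 5.35 / 70.19 = 7.6222%.
Market value of equity E = 216.37 × 5.42m = 1172.7254m.
Total capital V = 1172.7254 + 251.9 + 1060 + 543 = 3027.6254.
Equity: weight = 1172.7254/3027.6254 = 0.3873; cost = 16.92%.
Preferred: weight = 251.9/3027.6254 = 0.0832; cost = 7.6222%.
Convertible notes (debt portion): weight = 1060/3027.6254 = 0.3501; after-tax cost = 7.83% × (1 − 0%) = 7.8300%.
Debentures: weight = 543/3027.6254 = 0.1793; after-tax cost = 4.19% × (1 − 0%) = 4.1900%.
WACC = 0.3873 × 16.9200% + 0.0832 × 7.6222% + 0.3501 × 7.8300% + 0.1793 × 4.1900% = 10.6808%.

10.68%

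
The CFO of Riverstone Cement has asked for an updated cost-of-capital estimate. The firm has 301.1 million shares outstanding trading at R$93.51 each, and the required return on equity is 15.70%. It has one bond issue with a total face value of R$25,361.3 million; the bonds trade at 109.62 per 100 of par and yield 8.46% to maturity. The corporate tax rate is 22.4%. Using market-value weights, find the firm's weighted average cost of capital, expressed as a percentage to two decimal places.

Market value of equity E = 93.51 × 301.1m = 28155.861m. Market value of debt D = 25361.3m × 109.62/100 = 27801.05706m.
Total capital V = 28155.861 + 27801.05706 = 55956.91806.
Equity: weight = 28155.861/55956.91806 = 0.5032; cost = 15.7%.
Bonds outstanding: weight = 27801.05706/55956.91806 = 0.4968; after-tax cost = 8.46% × (1 − 22.4%) = 6.5650%.
WACC = 0.5032 × 15.7000% + 0.4968 × 6.5650% = 11.1614%.

11.16%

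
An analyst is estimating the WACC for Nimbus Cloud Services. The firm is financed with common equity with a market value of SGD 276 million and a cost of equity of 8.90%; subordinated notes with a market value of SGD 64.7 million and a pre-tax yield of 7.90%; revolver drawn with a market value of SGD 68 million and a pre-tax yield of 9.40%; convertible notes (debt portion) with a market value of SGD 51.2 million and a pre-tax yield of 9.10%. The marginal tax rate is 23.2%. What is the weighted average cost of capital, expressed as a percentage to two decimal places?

8.04%

Total capital V = 276 + 64.7 + 68 + 51.2 = 459.9.
Equity: weight = 276/459.9 = 0.6001; cost = 8.9%.
Subordinated notes: weight = 64.7/459.9 = 0.1407; after-tax cost = 7.9% × (1 − 23.2%) = 6.0672%.
Revolver drawn: weight = 68/459.9 = 0.1479; after-tax cost = 9.4% × (1 − 23.2%) = 7.2192%.
Convertible notes (debt portion): weight = 51.2/459.9 = 0.1113; after-tax cost = 9.1% × (1 − 23.2%) = 6.9888%.
WACC = 0.6001 × 8.9000% + 0.1407 × 6.0672% + 0.1479 × 7.2192% + 0.1113 × 6.9888% = 8.0402%.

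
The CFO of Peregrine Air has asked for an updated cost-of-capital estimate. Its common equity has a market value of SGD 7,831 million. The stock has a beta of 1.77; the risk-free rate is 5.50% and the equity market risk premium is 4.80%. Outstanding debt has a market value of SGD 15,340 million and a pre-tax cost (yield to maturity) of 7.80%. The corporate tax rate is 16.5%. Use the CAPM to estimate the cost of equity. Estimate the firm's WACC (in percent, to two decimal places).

Cost of equity via CAPM: Re = 5.5% + 1.77 × 4.8% = 13.9960%.
Total capital V = 7831 + 15340 = 23171.
Equity: weight = 7831/23171 = 0.3380; cost = 13.996%.
Debt: weight = 15340/23171 = 0.6620; after-tax cost = 7.8% × (1 − 16.5%) = 6.5130%.
WACC = 0.3380 × 13.9960% + 0.6620 × 6.5130% = 9.0420%.

9.04%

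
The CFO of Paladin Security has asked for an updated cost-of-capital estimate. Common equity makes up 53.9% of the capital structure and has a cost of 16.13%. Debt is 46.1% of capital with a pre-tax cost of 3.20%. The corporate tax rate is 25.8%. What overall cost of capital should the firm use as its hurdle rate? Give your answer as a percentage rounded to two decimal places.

9.79%

After-tax cost of debt = 3.2% × (1 − 25.8%) = 2.3744%.
WACC = 0.539 × 16.1300% + 0.461 × 2.3744% = 9.7887%.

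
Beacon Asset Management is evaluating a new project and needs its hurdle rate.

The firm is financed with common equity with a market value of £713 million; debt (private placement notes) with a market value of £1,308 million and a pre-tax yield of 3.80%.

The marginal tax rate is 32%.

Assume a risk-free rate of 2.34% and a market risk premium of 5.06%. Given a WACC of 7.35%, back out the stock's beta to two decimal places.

2.72

Total capital V = 713 + 1308 = 2021.
Equity weight = 713/2021 = 0.3528.
Private placement notes weight = 1308/2021 = 0.6472.
Debt contribution = 0.6472 × 3.8% × (1 − 32%) = 1.6724%.
Required equity contribution = 7.35% − 1.6724% = 5.6776%  ⇒  Re = 16.0932%.
CAPM: 16.0932% = 2.34% + β × 5.06%  ⇒  β = 2.7180.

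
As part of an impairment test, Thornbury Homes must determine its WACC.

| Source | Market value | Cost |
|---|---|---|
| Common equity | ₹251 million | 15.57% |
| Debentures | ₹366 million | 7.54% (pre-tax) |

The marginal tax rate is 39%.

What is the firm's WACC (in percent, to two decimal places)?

Total capital V = 251 + 366 = 617.
Equity: weight = 251/617 = 0.4068; cost = 15.57%.
Debentures: weight = 366/617 = 0.5932; after-tax cost = 7.54% × (1 − 39%) = 4.5994%.
WACC = 0.4068 × 15.5700% + 0.5932 × 4.5994% = 9.0623%.

9.06%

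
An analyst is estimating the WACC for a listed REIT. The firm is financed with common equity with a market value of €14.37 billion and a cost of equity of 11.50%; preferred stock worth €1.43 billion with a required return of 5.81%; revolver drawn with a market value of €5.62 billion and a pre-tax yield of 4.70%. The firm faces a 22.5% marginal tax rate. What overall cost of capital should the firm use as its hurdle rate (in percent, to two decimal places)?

Total capital V = 14.37 + 1.43 + 5.62 = 21.42.
Equity: weight = 14.37/21.42 = 0.6709; cost = 11.5%.
Preferred: weight = 1.43/21.42 = 0.0668; cost = 5.81%.
Revolver drawn: weight = 5.62/21.42 = 0.2624; after-tax cost = 4.7% × (1 − 22.5%) = 3.6425%.
WACC = 0.6709 × 11.5000% + 0.0668 × 5.8100% + 0.2624 × 3.6425% = 9.0586%.

9.06%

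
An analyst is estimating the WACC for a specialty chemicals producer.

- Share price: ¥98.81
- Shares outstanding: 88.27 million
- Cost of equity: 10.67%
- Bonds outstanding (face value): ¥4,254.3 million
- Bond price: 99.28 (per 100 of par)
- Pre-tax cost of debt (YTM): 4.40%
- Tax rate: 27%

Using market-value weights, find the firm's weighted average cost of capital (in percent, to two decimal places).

Market value of equity E = 98.81 × 88.27m = 8721.9587m. Market value of debt D = 4254.3m × 99.28/100 = 4223.66904m.
Total capital V = 8721.9587 + 4223.66904 = 12945.62774.
Equity: weight = 8721.9587/12945.62774 = 0.6737; cost = 10.67%.
Bonds outstanding: weight = 4223.66904/12945.62774 = 0.3263; after-tax cost = 4.4% × (1 − 27%) = 3.2120%.
WACC = 0.6737 × 10.6700% + 0.3263 × 3.2120% = 8.2367%.

8.24%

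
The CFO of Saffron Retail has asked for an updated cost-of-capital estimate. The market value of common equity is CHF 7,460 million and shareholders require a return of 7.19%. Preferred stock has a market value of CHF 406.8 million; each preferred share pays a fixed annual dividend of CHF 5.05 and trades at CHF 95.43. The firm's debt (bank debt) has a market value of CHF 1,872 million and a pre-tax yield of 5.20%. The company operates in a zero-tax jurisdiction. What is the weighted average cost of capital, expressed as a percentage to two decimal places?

6.73%

Cost of preferred: Rp = 5.05 / 95.43 = 5.2918%.
Total capital V = 7460 + 406.8 + 1872 = 9738.8.
Equity: weight = 7460/9738.8 = 0.7660; cost = 7.19%.
Preferred: weight = 406.8/9738.8 = 0.0418; cost = 5.2918%.
Bank debt: weight = 1872/9738.8 = 0.1922; after-tax cost = 5.2% × (1 − 0%) = 5.2000%.
WACC = 0.7660 × 7.1900% + 0.0418 × 5.2918% + 0.1922 × 5.2000% = 6.7282%.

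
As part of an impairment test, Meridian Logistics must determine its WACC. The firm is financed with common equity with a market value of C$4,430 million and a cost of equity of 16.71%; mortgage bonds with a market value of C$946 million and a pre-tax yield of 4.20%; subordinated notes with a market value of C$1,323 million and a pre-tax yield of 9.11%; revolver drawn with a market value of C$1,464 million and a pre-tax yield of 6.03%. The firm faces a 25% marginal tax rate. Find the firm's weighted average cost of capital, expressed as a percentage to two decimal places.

Total capital V = 4430 + 946 + 1323 + 1464 = 8163.
Equity: weight = 4430/8163 = 0.5427; cost = 16.71%.
Mortgage bonds: weight = 946/8163 = 0.1159; after-tax cost = 4.2% × (1 − 25%) = 3.1500%.
Subordinated notes: weight = 1323/8163 = 0.1621; after-tax cost = 9.11% × (1 − 25%) = 6.8325%.
Revolver drawn: weight = 1464/8163 = 0.1793; after-tax cost = 6.03% × (1 − 25%) = 4.5225%.
WACC = 0.5427 × 16.7100% + 0.1159 × 3.1500% + 0.1621 × 6.8325% + 0.1793 × 4.5225% = 11.3519%.

11.35%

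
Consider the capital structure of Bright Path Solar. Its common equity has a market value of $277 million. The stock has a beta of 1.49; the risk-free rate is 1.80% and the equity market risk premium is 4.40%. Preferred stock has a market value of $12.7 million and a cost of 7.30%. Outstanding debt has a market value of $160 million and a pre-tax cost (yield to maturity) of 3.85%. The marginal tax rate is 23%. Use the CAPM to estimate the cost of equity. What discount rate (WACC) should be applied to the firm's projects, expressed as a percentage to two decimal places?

Cost of equity via CAPM: Re = 1.8% + 1.49 × 4.4% = 8.3560%.
Total capital V = 277 + 12.7 + 160 = 449.7.
Equity: weight = 277/449.7 = 0.6160; cost = 8.356%.
Preferred: weight = 12.7/449.7 = 0.0282; cost = 7.3%.
Debt: weight = 160/449.7 = 0.3558; after-tax cost = 3.85% × (1 − 23%) = 2.9645%.
WACC = 0.6160 × 8.3560% + 0.0282 × 7.3000% + 0.3558 × 2.9645% = 6.4079%.

6.41%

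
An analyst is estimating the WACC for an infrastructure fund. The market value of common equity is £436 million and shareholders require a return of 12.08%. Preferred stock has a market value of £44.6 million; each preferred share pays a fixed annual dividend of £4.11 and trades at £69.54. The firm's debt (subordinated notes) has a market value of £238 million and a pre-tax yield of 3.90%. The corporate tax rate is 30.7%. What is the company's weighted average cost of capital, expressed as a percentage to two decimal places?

8.59%

Cost of preferred: Rp = 4.11 / 69.54 = 5.9103%.
Total capital V = 436 + 44.6 + 238 = 718.6.
Equity: weight = 436/718.6 = 0.6067; cost = 12.08%.
Preferred: weight = 44.6/718.6 = 0.0621; cost = 5.9103%.
Subordinated notes: weight = 238/718.6 = 0.3312; after-tax cost = 3.9% × (1 − 30.7%) = 2.7027%.
WACC = 0.6067 × 12.0800% + 0.0621 × 5.9103% + 0.3312 × 2.7027% = 8.5913%.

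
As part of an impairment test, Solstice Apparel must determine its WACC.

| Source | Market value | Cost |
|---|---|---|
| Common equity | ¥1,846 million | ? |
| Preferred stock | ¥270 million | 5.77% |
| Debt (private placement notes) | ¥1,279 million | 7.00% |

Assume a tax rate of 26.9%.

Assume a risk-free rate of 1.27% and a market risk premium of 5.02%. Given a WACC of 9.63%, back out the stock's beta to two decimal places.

2.40

Total capital V = 1846 + 270 + 1279 = 3395.
Equity weight = 1846/3395 = 0.5437.
Preferred weight = 270/3395 = 0.0795.
Private placement notes weight = 1279/3395 = 0.3767.
Debt contribution = 0.3767 × 7% × (1 − 26.9%) = 1.9277%.
Preferred contribution = 0.0795 × 5.77% = 0.4589%.
Required equity contribution = 9.63% − 2.3866% = 7.2434%  ⇒  Re = 13.3214%.
CAPM: 13.3214% = 1.27% + β × 5.02%  ⇒  β = 2.4007.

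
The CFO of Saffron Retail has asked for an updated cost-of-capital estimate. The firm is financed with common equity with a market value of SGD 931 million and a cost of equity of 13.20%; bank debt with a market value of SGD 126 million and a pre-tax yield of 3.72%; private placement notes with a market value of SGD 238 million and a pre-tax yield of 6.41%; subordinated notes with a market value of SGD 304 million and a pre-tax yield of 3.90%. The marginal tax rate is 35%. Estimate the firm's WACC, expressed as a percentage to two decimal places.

8.98%

Total capital V = 931 + 126 + 238 + 304 = 1599.
Equity: weight = 931/1599 = 0.5822; cost = 13.2%.
Bank debt: weight = 126/1599 = 0.0788; after-tax cost = 3.72% × (1 − 35%) = 2.4180%.
Private placement notes: weight = 238/1599 = 0.1488; after-tax cost = 6.41% × (1 − 35%) = 4.1665%.
Subordinated notes: weight = 304/1599 = 0.1901; after-tax cost = 3.9% × (1 − 35%) = 2.5350%.
WACC = 0.5822 × 13.2000% + 0.0788 × 2.4180% + 0.1488 × 4.1665% + 0.1901 × 2.5350% = 8.9782%.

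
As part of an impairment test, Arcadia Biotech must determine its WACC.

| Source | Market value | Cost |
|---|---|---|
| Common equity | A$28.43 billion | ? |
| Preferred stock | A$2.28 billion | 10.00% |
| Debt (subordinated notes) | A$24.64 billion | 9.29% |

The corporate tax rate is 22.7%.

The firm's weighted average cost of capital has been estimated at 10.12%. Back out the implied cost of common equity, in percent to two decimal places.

Total capital V = 28.43 + 2.28 + 24.64 = 55.35.
Equity weight = 28.43/55.35 = 0.5136.
Preferred weight = 2.28/55.35 = 0.0412.
Subordinated notes weight = 24.64/55.35 = 0.4452.
Debt contribution = 0.4452 × 9.29% × (1 − 22.7%) = 3.1968%.
Preferred contribution = 0.0412 × 10% = 0.4119%.
Required equity contribution = 10.12% − 3.6087% = 6.5113%.
Re = 6.5113% / 0.5136 = 12.6767%.

12.68%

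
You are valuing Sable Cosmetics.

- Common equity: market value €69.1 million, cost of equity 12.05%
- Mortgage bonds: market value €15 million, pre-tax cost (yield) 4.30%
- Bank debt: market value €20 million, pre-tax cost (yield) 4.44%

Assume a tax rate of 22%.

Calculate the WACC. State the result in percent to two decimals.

Total capital V = 69.1 + 15 + 20 = 104.1.
Equity: weight = 69.1/104.1 = 0.6638; cost = 12.05%.
Mortgage bonds: weight = 15/104.1 = 0.1441; after-tax cost = 4.3% × (1 − 22%) = 3.3540%.
Bank debt: weight = 20/104.1 = 0.1921; after-tax cost = 4.44% × (1 − 22%) = 3.4632%.
WACC = 0.6638 × 12.0500% + 0.1441 × 3.3540% + 0.1921 × 3.4632% = 9.1473%.

9.15%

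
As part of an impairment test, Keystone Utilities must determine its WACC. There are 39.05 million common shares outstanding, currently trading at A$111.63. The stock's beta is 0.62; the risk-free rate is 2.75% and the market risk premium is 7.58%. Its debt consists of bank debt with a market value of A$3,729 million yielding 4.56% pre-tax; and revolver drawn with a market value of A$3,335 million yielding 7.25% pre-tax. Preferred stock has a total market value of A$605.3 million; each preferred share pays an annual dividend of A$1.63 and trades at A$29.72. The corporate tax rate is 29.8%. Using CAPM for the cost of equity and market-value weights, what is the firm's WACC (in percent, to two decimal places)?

5.38%

Cost of equity via CAPM: Re = 2.75% + 0.62 × 7.58% = 7.4496%.
Cost of preferred: Rp = 1.63 / 29.72 = 5.4845%.
Market value of equity E = 111.63 × 39.05m = 4359.1515m.
Total capital V = 4359.1515 + 605.3 + 3729 + 3335 = 12028.4515.
Equity: weight = 4359.1515/12028.4515 = 0.3624; cost = 7.4496%.
Preferred: weight = 605.3/12028.4515 = 0.0503; cost = 5.4845%.
Bank debt: weight = 3729/12028.4515 = 0.3100; after-tax cost = 4.56% × (1 − 29.8%) = 3.2011%.
Revolver drawn: weight = 3335/12028.4515 = 0.2773; after-tax cost = 7.25% × (1 − 29.8%) = 5.0895%.
WACC = 0.3624 × 7.4496% + 0.0503 × 5.4845% + 0.3100 × 3.2011% + 0.2773 × 5.0895% = 5.3793%.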